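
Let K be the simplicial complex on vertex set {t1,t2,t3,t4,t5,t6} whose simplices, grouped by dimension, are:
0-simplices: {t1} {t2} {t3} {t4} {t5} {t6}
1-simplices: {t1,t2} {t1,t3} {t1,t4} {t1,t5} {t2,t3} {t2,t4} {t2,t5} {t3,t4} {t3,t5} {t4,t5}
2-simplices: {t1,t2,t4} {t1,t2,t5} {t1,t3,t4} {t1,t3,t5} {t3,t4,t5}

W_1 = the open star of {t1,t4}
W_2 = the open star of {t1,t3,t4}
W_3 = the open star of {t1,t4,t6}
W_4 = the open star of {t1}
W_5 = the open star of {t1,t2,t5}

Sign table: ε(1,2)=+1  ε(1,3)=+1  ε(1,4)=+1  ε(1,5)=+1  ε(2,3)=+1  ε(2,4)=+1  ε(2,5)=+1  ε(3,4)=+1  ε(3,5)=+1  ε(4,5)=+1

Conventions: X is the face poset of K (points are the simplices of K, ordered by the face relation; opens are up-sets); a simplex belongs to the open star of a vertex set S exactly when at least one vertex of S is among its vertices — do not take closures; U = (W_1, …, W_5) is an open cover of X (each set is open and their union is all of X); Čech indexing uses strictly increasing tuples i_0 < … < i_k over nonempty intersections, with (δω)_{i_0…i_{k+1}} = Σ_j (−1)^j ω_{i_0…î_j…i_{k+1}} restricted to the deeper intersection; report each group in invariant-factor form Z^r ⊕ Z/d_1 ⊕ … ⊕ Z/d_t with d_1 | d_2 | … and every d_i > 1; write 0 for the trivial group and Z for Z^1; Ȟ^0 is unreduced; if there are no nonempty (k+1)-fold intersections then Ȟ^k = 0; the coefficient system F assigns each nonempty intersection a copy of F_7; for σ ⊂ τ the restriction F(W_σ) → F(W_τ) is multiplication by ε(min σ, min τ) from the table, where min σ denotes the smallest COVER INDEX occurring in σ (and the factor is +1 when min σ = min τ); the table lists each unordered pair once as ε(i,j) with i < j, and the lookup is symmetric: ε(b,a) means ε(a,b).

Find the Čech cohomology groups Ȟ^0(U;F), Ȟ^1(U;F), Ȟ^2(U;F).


Ȟ^0(U;F) ≅ Z/7; Ȟ^1(U;F) ≅ 0; Ȟ^2(U;F) ≅ 0

nerve simplices:
  W1={{t1},{t4},{t1,t2},{t1,t3},{t1,t4},{t1,t5},{t2,t4},{t3,t4},{t4,t5},{t1,t2,t4},{t1,t2,t5},{t1,t3,t4},{t1,t3,t5},{t3,t4,t5}} W2={{t1},{t3},{t4},{t1,t2},{t1,t3},{t1,t4},{t1,t5},{t2,t3},{t2,t4},{t3,t4},{t3,t5},{t4,t5},{t1,t2,t4},{t1,t2,t5},{t1,t3,t4},{t1,t3,t5},{t3,t4,t5}} W3={{t1},{t4},{t6},{t1,t2},{t1,t3},{t1,t4},{t1,t5},{t2,t4},{t3,t4},{t4,t5},{t1,t2,t4},{t1,t2,t5},{t1,t3,t4},{t1,t3,t5},{t3,t4,t5}} W4={{t1},{t1,t2},{t1,t3},{t1,t4},{t1,t5},{t1,t2,t4},{t1,t2,t5},{t1,t3,t4},{t1,t3,t5}} W5={{t1},{t2},{t5},{t1,t2},{t1,t3},{t1,t4},{t1,t5},{t2,t3},{t2,t4},{t2,t5},{t3,t5},{t4,t5},{t1,t2,t4},{t1,t2,t5},{t1,t3,t4},{t1,t3,t5},{t3,t4,t5}}
  W12={{t1},{t4},{t1,t2},{t1,t3},{t1,t4},{t1,t5},{t2,t4},{t3,t4},{t4,t5},{t1,t2,t4},{t1,t2,t5},{t1,t3,t4},{t1,t3,t5},{t3,t4,t5}} W13={{t1},{t4},{t1,t2},{t1,t3},{t1,t4},{t1,t5},{t2,t4},{t3,t4},{t4,t5},{t1,t2,t4},{t1,t2,t5},{t1,t3,t4},{t1,t3,t5},{t3,t4,t5}} W14={{t1},{t1,t2},{t1,t3},{t1,t4},{t1,t5},{t1,t2,t4},{t1,t2,t5},{t1,t3,t4},{t1,t3,t5}} W15={{t1},{t1,t2},{t1,t3},{t1,t4},{t1,t5},{t2,t4},{t4,t5},{t1,t2,t4},{t1,t2,t5},{t1,t3,t4},{t1,t3,t5},{t3,t4,t5}} W23={{t1},{t4},{t1,t2},{t1,t3},{t1,t4},{t1,t5},{t2,t4},{t3,t4},{t4,t5},{t1,t2,t4},{t1,t2,t5},{t1,t3,t4},{t1,t3,t5},{t3,t4,t5}} W24={{t1},{t1,t2},{t1,t3},{t1,t4},{t1,t5},{t1,t2,t4},{t1,t2,t5},{t1,t3,t4},{t1,t3,t5}} W25={{t1},{t1,t2},{t1,t3},{t1,t4},{t1,t5},{t2,t3},{t2,t4},{t3,t5},{t4,t5},{t1,t2,t4},{t1,t2,t5},{t1,t3,t4},{t1,t3,t5},{t3,t4,t5}} W34={{t1},{t1,t2},{t1,t3},{t1,t4},{t1,t5},{t1,t2,t4},{t1,t2,t5},{t1,t3,t4},{t1,t3,t5}} W35={{t1},{t1,t2},{t1,t3},{t1,t4},{t1,t5},{t2,t4},{t4,t5},{t1,t2,t4},{t1,t2,t5},{t1,t3,t4},{t1,t3,t5},{t3,t4,t5}} W45={{t1},{t1,t2},{t1,t3},{t1,t4},{t1,t5},{t1,t2,t4},{t1,t2,t5},{t1,t3,t4},{t1,t3,t5}}
  W123={{t1},{t4},{t1,t2},{t1,t3},{t1,t4},{t1,t5},{t2,t4},{t3,t4},{t4,t5},{t1,t2,t4},{t1,t2,t5},{t1,t3,t4},{t1,t3,t5},{t3,t4,t5}} W124={{t1},{t1,t2},{t1,t3},{t1,t4},{t1,t5},{t1,t2,t4},{t1,t2,t5},{t1,t3,t4},{t1,t3,t5}} W125={{t1},{t1,t2},{t1,t3},{t1,t4},{t1,t5},{t2,t4},{t4,t5},{t1,t2,t4},{t1,t2,t5},{t1,t3,t4},{t1,t3,t5},{t3,t4,t5}} W134={{t1},{t1,t2},{t1,t3},{t1,t4},{t1,t5},{t1,t2,t4},{t1,t2,t5},{t1,t3,t4},{t1,t3,t5}} W135={{t1},{t1,t2},{t1,t3},{t1,t4},{t1,t5},{t2,t4},{t4,t5},{t1,t2,t4},{t1,t2,t5},{t1,t3,t4},{t1,t3,t5},{t3,t4,t5}} W145={{t1},{t1,t2},{t1,t3},{t1,t4},{t1,t5},{t1,t2,t4},{t1,t2,t5},{t1,t3,t4},{t1,t3,t5}} W234={{t1},{t1,t2},{t1,t3},{t1,t4},{t1,t5},{t1,t2,t4},{t1,t2,t5},{t1,t3,t4},{t1,t3,t5}} W235={{t1},{t1,t2},{t1,t3},{t1,t4},{t1,t5},{t2,t4},{t4,t5},{t1,t2,t4},{t1,t2,t5},{t1,t3,t4},{t1,t3,t5},{t3,t4,t5}} W245={{t1},{t1,t2},{t1,t3},{t1,t4},{t1,t5},{t1,t2,t4},{t1,t2,t5},{t1,t3,t4},{t1,t3,t5}} W345={{t1},{t1,t2},{t1,t3},{t1,t4},{t1,t5},{t1,t2,t4},{t1,t2,t5},{t1,t3,t4},{t1,t3,t5}}
  W1234={{t1},{t1,t2},{t1,t3},{t1,t4},{t1,t5},{t1,t2,t4},{t1,t2,t5},{t1,t3,t4},{t1,t3,t5}} W1235={{t1},{t1,t2},{t1,t3},{t1,t4},{t1,t5},{t2,t4},{t4,t5},{t1,t2,t4},{t1,t2,t5},{t1,t3,t4},{t1,t3,t5},{t3,t4,t5}} W1245={{t1},{t1,t2},{t1,t3},{t1,t4},{t1,t5},{t1,t2,t4},{t1,t2,t5},{t1,t3,t4},{t1,t3,t5}} W1345={{t1},{t1,t2},{t1,t3},{t1,t4},{t1,t5},{t1,t2,t4},{t1,t2,t5},{t1,t3,t4},{t1,t3,t5}} W2345={{t1},{t1,t2},{t1,t3},{t1,t4},{t1,t5},{t1,t2,t4},{t1,t2,t5},{t1,t3,t4},{t1,t3,t5}}
  W12345={{t1},{t1,t2},{t1,t3},{t1,t4},{t1,t5},{t1,t2,t4},{t1,t2,t5},{t1,t3,t4},{t1,t3,t5}}
C dims 5,10,10,5; δ0: rk_F7 4; δ1: rk_F7 6; δ2: rk_F7 4
degree 0: 5−4−0 = 1 → Ȟ^0 ≅ Z/7
degree 1: 10−6−4 = 0 → Ȟ^1 ≅ 0
degree 2: 10−4−6 = 0 → Ȟ^2 ≅ 0


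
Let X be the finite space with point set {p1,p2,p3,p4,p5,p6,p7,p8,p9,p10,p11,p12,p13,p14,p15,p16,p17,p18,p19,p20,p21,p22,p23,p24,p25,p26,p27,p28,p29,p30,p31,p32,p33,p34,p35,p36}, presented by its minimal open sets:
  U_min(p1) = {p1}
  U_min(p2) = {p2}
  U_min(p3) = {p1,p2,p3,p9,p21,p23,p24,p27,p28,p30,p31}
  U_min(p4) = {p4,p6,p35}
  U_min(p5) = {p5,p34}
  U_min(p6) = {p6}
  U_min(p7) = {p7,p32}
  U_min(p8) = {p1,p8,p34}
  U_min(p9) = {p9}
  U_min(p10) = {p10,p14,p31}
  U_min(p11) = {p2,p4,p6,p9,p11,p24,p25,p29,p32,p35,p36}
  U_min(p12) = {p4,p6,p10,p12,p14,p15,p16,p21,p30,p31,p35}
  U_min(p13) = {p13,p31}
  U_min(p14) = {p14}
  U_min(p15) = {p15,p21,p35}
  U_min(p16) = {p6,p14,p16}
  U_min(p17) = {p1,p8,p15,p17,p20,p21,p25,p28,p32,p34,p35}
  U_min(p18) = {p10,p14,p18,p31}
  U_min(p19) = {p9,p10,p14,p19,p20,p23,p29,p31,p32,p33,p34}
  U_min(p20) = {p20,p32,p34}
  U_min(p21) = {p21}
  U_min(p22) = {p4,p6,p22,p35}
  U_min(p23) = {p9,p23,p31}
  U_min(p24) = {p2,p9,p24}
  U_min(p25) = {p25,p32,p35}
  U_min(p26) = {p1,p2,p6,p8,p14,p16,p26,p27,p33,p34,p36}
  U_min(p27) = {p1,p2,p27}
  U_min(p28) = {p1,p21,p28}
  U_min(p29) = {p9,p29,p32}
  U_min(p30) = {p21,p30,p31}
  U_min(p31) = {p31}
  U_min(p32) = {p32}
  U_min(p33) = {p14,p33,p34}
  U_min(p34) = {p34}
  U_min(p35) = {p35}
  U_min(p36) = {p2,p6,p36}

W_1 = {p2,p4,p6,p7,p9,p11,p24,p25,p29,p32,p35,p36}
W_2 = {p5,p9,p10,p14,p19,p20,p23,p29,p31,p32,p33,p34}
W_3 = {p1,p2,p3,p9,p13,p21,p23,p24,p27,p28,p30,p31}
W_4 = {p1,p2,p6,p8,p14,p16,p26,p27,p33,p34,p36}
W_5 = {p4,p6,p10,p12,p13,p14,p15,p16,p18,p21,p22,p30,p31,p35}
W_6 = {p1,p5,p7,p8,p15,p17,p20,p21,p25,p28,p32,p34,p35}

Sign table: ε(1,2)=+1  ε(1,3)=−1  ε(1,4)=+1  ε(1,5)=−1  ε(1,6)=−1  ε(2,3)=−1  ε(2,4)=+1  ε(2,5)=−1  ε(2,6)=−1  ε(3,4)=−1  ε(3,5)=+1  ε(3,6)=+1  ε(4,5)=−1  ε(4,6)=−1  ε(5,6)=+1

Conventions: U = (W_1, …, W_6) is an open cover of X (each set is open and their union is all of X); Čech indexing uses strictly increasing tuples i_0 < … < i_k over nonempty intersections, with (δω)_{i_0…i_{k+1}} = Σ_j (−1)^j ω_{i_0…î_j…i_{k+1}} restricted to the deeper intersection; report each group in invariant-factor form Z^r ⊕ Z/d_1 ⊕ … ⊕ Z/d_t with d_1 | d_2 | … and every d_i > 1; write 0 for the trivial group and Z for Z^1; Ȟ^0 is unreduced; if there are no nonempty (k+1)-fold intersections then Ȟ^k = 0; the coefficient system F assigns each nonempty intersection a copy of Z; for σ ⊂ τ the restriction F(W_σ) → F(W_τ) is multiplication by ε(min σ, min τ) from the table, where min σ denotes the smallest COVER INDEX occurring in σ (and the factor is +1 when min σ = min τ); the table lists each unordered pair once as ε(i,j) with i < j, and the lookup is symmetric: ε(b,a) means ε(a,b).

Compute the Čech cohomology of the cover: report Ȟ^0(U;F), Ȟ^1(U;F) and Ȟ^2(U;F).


nonempty overlaps:
  W12={p9,p29,p32} W13={p2,p9,p24} W14={p2,p6,p36} W15={p4,p6,p35} W16={p7,p25,p32,p35} W23={p9,p23,p31} W24={p14,p33,p34} W25={p10,p14,p31} W26={p5,p20,p32,p34} W34={p1,p2,p27} W35={p13,p21,p30,p31} W36={p1,p21,p28} W45={p6,p14,p16} W46={p1,p8,p34} W56={p15,p21,p35}
  W123={p9} W126={p32} W134={p2} W145={p6} W156={p35} W235={p31} W245={p14} W246={p34} W346={p1} W356={p21}
C dims 6,15,10; δ0: rk 5, SNF 1^5; δ1: rk 10, SNF 1^9·2
degree 0: 6−5−0 = 1 → Ȟ^0 ≅ Z
degree 1: 15−10−5 = 0 → Ȟ^1 ≅ 0
degree 2: 10−0−10 = 0 plus torsion [2] → Ȟ^2 ≅ Z/2

Ȟ^0 ≅ Z,  Ȟ^1 ≅ 0,  Ȟ^2 ≅ Z/2


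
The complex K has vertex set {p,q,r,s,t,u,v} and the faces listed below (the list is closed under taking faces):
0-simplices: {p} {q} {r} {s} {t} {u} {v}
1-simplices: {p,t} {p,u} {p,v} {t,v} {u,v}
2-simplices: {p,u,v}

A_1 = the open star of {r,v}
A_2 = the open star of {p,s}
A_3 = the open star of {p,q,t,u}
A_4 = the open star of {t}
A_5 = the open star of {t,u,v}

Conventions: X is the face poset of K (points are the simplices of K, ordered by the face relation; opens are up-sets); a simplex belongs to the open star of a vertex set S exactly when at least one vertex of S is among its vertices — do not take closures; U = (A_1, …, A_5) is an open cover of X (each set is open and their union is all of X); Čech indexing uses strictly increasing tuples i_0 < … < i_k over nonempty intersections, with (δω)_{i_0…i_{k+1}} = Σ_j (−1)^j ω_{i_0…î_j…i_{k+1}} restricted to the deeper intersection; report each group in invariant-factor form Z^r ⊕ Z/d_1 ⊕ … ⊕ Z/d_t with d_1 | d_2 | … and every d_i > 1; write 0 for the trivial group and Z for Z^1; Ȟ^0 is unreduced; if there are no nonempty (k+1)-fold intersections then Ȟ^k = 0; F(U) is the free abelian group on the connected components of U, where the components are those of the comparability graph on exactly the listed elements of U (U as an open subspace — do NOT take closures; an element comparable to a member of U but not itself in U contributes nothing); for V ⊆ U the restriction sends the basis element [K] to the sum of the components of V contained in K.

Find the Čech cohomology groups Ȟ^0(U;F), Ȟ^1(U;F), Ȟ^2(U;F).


Ȟ^0(U;F) ≅ Z^4; Ȟ^1(U;F) ≅ Z; Ȟ^2(U;F) ≅ 0

nonempty overlaps:
  A1={{r},{v},{p,v},{t,v},{u,v},{p,u,v}} A2={{p},{s},{p,t},{p,u},{p,v},{p,u,v}} A3={{p},{q},{t},{u},{p,t},{p,u},{p,v},{t,v},{u,v},{p,u,v}} A4={{t},{p,t},{t,v}} A5={{t},{u},{v},{p,t},{p,u},{p,v},{t,v},{u,v},{p,u,v}}
  A12={{p,v},{p,u,v}} A13={{p,v},{t,v},{u,v},{p,u,v}} A14={{t,v}} A15={{v},{p,v},{t,v},{u,v},{p,u,v}} A23={{p},{p,t},{p,u},{p,v},{p,u,v}} A24={{p,t}} A25={{p,t},{p,u},{p,v},{p,u,v}} A34={{t},{p,t},{t,v}} A35={{t},{u},{p,t},{p,u},{p,v},{t,v},{u,v},{p,u,v}} A45={{t},{p,t},{t,v}}
  A123={{p,v},{p,u,v}} A125={{p,v},{p,u,v}} A134={{t,v}} A135={{p,v},{t,v},{u,v},{p,u,v}} A145={{t,v}} A234={{p,t}} A235={{p,t},{p,u},{p,v},{p,u,v}} A245={{p,t}} A345={{t},{p,t},{t,v}}
  A1235={{p,v},{p,u,v}} A1345={{t,v}} A2345={{p,t}}
components per intersection:
  A1: {{r}} {{v},{p,v},{t,v},{u,v},{p,u,v}}
  A2: {{p},{p,t},{p,u},{p,v},{p,u,v}} {{s}}
  A3: {{p},{t},{u},{p,t},{p,u},{p,v},{t,v},{u,v},{p,u,v}} {{q}}
  A4: {{t},{p,t},{t,v}}
  A5: {{t},{u},{v},{p,t},{p,u},{p,v},{t,v},{u,v},{p,u,v}}
  A12: {{p,v},{p,u,v}}
  A13: {{p,v},{u,v},{p,u,v}} {{t,v}}
  A14: {{t,v}}
  A15: {{v},{p,v},{t,v},{u,v},{p,u,v}}
  A23: {{p},{p,t},{p,u},{p,v},{p,u,v}}
  A24: {{p,t}}
  A25: {{p,t}} {{p,u},{p,v},{p,u,v}}
  A34: {{t},{p,t},{t,v}}
  A35: {{t},{p,t},{t,v}} {{u},{p,u},{p,v},{u,v},{p,u,v}}
  A45: {{t},{p,t},{t,v}}
  A123: {{p,v},{p,u,v}}
  A125: {{p,v},{p,u,v}}
  A134: {{t,v}}
  A135: {{p,v},{u,v},{p,u,v}} {{t,v}}
  A145: {{t,v}}
  A234: {{p,t}}
  A235: {{p,t}} {{p,u},{p,v},{p,u,v}}
  A245: {{p,t}}
  A345: {{t},{p,t},{t,v}}
  A1235: {{p,v},{p,u,v}}
  A1345: {{t,v}}
  A2345: {{p,t}}
C dims 8,13,11,3; δ0: rk 4, SNF 1^4; δ1: rk 8, SNF 1^8; δ2: rk 3, SNF 1^3
degree 0: 8−4−0 = 4 → Ȟ^0 ≅ Z^4
degree 1: 13−8−4 = 1 → Ȟ^1 ≅ Z
degree 2: 11−3−8 = 0 → Ȟ^2 ≅ 0


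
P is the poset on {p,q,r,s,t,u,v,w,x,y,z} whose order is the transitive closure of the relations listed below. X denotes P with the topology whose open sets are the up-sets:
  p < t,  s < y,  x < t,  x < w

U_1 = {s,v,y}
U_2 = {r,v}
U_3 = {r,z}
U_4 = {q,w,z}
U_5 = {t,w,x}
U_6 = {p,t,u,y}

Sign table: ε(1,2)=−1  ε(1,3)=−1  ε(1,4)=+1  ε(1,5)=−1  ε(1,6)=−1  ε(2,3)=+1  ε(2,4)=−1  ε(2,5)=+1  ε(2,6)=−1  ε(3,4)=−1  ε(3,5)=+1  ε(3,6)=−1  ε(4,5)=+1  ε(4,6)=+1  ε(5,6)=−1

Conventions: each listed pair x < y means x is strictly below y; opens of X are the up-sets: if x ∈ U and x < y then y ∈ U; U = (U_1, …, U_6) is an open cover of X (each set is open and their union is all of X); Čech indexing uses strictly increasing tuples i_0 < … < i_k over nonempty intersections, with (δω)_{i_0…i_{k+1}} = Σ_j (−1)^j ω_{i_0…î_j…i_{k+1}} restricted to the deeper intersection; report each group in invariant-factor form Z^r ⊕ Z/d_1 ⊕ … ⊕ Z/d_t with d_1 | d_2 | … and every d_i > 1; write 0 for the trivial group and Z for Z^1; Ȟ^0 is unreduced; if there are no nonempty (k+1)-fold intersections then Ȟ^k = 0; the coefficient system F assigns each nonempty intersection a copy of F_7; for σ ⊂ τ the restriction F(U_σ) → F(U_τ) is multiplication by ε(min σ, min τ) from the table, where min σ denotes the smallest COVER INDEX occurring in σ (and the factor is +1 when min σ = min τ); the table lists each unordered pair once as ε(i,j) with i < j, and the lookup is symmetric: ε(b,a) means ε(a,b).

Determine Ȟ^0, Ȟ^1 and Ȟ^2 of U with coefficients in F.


nonempty intersections:
  U12={v} U16={y} U23={r} U34={z} U45={w} U56={t}
C dims 6,6; δ0: rk_F7 5
Ȟ^0: (6−5)−0=1 ⇒ Z/7
Ȟ^1: (6−0)−5=1 ⇒ Z/7
Ȟ^2: (0−0)−0=0 ⇒ 0

Ȟ^0(U;F) ≅ Z/7, Ȟ^1(U;F) ≅ Z/7 and Ȟ^2(U;F) ≅ 0


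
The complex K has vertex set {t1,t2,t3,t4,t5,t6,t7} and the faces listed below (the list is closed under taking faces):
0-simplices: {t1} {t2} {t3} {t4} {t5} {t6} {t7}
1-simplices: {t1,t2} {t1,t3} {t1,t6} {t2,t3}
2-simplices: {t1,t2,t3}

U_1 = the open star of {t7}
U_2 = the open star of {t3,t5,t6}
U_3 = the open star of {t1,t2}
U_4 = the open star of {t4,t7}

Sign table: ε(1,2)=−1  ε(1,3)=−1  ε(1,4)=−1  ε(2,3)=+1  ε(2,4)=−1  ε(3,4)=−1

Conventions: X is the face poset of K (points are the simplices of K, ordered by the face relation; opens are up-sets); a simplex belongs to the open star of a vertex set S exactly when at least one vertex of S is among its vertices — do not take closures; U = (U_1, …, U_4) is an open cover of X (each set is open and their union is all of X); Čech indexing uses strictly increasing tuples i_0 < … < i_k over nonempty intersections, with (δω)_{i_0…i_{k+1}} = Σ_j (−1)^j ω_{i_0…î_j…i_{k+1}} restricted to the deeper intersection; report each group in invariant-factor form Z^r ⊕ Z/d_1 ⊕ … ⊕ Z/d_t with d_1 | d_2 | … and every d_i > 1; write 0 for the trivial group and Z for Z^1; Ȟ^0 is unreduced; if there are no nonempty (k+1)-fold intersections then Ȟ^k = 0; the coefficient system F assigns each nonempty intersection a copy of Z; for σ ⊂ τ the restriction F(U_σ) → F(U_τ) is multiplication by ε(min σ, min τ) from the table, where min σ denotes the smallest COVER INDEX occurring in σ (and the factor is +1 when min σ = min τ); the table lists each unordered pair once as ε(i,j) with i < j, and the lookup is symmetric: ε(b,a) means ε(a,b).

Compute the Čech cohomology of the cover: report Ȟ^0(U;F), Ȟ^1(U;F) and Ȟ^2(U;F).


Ȟ^0(U;F) ≅ Z^2, Ȟ^1(U;F) ≅ 0 and Ȟ^2(U;F) ≅ 0

nonempty intersections:
  U1={{t7}} U2={{t3},{t5},{t6},{t1,t3},{t1,t6},{t2,t3},{t1,t2,t3}} U3={{t1},{t2},{t1,t2},{t1,t3},{t1,t6},{t2,t3},{t1,t2,t3}} U4={{t4},{t7}}
  U14={{t7}} U23={{t1,t3},{t1,t6},{t2,t3},{t1,t2,t3}}
C dims 4,2; δ0: rk 2, SNF 1^2
Ȟ^0: (4−2)−0=2 ⇒ Z^2
Ȟ^1: (2−0)−2=0 ⇒ 0
Ȟ^2: (0−0)−0=0 ⇒ 0


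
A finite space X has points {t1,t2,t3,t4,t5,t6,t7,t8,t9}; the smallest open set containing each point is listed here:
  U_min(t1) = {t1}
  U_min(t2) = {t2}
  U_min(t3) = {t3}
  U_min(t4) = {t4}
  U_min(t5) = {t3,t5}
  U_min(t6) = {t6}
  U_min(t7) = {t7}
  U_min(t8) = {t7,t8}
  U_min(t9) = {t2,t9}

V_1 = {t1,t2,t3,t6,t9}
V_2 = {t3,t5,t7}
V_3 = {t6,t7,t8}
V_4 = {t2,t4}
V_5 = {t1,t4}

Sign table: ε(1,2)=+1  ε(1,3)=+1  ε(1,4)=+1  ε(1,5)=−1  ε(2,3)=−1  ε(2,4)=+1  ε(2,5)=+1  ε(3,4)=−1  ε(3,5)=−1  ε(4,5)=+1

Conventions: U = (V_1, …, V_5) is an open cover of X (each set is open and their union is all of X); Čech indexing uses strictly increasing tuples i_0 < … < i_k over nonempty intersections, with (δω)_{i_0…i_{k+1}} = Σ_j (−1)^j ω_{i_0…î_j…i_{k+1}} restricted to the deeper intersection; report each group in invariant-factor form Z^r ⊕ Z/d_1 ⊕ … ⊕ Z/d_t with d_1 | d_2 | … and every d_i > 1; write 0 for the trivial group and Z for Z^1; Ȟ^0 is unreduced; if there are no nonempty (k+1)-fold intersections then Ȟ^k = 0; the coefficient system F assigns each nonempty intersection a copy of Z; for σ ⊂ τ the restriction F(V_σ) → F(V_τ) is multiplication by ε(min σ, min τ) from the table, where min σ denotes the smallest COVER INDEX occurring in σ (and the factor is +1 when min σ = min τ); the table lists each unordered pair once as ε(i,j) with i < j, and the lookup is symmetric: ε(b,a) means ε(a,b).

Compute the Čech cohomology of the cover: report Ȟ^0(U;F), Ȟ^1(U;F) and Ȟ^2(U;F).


cover nerve:
  V12={t3} V13={t6} V14={t2} V15={t1} V23={t7} V45={t4}
C dims 5,6; δ0: rk 5, SNF 1^4·2
Ȟ^0: (5−5)−0=0 ⇒ 0
Ȟ^1: (6−0)−5=1 plus torsion [2] ⇒ Z ⊕ Z/2
Ȟ^2: (0−0)−0=0 ⇒ 0

Ȟ^0 ≅ 0, Ȟ^1 ≅ Z ⊕ Z/2 and Ȟ^2 ≅ 0


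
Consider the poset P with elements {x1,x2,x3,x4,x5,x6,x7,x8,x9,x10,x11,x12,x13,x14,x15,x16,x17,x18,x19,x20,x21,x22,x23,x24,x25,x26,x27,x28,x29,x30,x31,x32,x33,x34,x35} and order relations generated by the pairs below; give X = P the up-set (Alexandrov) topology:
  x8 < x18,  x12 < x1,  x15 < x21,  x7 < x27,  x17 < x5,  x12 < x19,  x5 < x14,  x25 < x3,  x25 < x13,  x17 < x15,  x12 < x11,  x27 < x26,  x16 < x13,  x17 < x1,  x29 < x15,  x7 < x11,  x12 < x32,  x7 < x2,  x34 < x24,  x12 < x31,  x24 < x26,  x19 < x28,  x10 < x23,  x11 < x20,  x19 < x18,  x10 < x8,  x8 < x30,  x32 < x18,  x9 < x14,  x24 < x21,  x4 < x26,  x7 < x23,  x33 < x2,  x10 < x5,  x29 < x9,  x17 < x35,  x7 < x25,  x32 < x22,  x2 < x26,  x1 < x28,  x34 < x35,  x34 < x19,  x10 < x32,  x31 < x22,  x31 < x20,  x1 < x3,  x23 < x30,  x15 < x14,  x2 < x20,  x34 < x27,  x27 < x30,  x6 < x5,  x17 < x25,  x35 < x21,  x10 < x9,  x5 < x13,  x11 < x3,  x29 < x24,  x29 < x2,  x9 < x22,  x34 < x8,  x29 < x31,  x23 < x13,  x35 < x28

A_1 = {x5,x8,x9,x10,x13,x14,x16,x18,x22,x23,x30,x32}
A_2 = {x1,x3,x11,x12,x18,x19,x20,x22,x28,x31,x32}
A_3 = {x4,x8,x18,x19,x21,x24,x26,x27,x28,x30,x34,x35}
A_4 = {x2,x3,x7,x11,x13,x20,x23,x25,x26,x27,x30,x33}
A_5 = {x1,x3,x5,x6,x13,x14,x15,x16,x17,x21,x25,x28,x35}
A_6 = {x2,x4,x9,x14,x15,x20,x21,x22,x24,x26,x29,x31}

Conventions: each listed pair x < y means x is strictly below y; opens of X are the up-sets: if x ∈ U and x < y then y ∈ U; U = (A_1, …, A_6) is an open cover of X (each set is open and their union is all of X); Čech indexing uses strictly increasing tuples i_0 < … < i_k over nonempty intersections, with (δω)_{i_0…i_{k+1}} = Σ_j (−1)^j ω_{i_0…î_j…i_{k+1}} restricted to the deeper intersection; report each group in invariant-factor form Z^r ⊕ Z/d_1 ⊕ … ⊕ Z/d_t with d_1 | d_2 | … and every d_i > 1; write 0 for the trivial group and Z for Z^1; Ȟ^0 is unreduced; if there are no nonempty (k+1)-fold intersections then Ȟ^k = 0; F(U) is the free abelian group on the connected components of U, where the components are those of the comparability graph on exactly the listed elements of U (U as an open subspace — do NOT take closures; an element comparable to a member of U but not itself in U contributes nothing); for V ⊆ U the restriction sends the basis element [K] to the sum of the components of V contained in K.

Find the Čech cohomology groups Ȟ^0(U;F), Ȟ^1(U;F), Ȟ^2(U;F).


Ȟ^0 = Z, Ȟ^1 = 0 and Ȟ^2 = Z/2

nonempty intersections:
  A12={x18,x22,x32} A13={x8,x18,x30} A14={x13,x23,x30} A15={x5,x13,x14,x16} A16={x9,x14,x22} A23={x18,x19,x28} A24={x3,x11,x20} A25={x1,x3,x28} A26={x20,x22,x31} A34={x26,x27,x30} A35={x21,x28,x35} A36={x4,x21,x24,x26} A45={x3,x13,x25} A46={x2,x20,x26} A56={x14,x15,x21}
  A123={x18} A126={x22} A134={x30} A145={x13} A156={x14} A235={x28} A245={x3} A246={x20} A346={x26} A356={x21}
components per intersection:
  A1: {x5,x8,x9,x10,x13,x14,x16,x18,x22,x23,x30,x32}
  A2: {x1,x3,x11,x12,x18,x19,x20,x22,x28,x31,x32}
  A3: {x4,x8,x18,x19,x21,x24,x26,x27,x28,x30,x34,x35}
  A4: {x2,x3,x7,x11,x13,x20,x23,x25,x26,x27,x30,x33}
  A5: {x1,x3,x5,x6,x13,x14,x15,x16,x17,x21,x25,x28,x35}
  A6: {x2,x4,x9,x14,x15,x20,x21,x22,x24,x26,x29,x31}
  A12: {x18,x22,x32}
  A13: {x8,x18,x30}
  A14: {x13,x23,x30}
  A15: {x5,x13,x14,x16}
  A16: {x9,x14,x22}
  A23: {x18,x19,x28}
  A24: {x3,x11,x20}
  A25: {x1,x3,x28}
  A26: {x20,x22,x31}
  A34: {x26,x27,x30}
  A35: {x21,x28,x35}
  A36: {x4,x21,x24,x26}
  A45: {x3,x13,x25}
  A46: {x2,x20,x26}
  A56: {x14,x15,x21}
  A123: {x18}
  A126: {x22}
  A134: {x30}
  A145: {x13}
  A156: {x14}
  A235: {x28}
  A245: {x3}
  A246: {x20}
  A346: {x26}
  A356: {x21}
C dims 6,15,10; δ0: rk 5, SNF 1^5; δ1: rk 10, SNF 1^9·2
Ȟ^0: (6−5)−0=1 ⇒ Z
Ȟ^1: (15−10)−5=0 ⇒ 0
Ȟ^2: (10−0)−10=0 plus torsion [2] ⇒ Z/2


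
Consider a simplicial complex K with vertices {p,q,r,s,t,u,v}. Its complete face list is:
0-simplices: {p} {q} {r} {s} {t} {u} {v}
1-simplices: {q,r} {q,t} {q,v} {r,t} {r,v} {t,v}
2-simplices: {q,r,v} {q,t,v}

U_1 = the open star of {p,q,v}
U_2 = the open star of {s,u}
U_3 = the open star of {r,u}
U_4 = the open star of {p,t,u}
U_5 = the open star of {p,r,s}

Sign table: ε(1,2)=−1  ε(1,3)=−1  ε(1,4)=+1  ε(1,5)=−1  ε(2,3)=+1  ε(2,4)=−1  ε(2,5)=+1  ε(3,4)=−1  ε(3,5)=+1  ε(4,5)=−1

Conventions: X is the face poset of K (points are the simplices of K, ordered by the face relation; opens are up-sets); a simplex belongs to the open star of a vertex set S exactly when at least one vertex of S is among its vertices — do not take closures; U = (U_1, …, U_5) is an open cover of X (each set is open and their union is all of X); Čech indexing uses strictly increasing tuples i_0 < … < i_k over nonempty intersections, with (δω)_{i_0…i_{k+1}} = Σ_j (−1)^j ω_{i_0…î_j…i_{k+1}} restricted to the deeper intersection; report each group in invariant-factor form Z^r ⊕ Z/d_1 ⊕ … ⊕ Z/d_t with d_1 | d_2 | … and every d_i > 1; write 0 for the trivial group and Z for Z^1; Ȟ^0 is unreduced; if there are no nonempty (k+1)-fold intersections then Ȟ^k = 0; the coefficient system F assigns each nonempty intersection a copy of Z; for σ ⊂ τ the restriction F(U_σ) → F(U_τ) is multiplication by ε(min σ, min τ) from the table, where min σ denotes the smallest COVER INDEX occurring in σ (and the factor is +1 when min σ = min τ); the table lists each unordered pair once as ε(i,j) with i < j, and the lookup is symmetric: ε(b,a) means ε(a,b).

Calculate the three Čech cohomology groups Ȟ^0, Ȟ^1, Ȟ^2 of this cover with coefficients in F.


intersection data:
  U1={{p},{q},{v},{q,r},{q,t},{q,v},{r,v},{t,v},{q,r,v},{q,t,v}} U2={{s},{u}} U3={{r},{u},{q,r},{r,t},{r,v},{q,r,v}} U4={{p},{t},{u},{q,t},{r,t},{t,v},{q,t,v}} U5={{p},{r},{s},{q,r},{r,t},{r,v},{q,r,v}}
  U13={{q,r},{r,v},{q,r,v}} U14={{p},{q,t},{t,v},{q,t,v}} U15={{p},{q,r},{r,v},{q,r,v}} U23={{u}} U24={{u}} U25={{s}} U34={{u},{r,t}} U35={{r},{q,r},{r,t},{r,v},{q,r,v}} U45={{p},{r,t}}
  U135={{q,r},{r,v},{q,r,v}} U145={{p}} U234={{u}} U345={{r,t}}
C dims 5,9,4; δ0: rk 4, SNF 1^4; δ1: rk 4, SNF 1^4
Ȟ^0 = (5 − 4) − 0 = 1, so Ȟ^0 ≅ Z
Ȟ^1 = (9 − 4) − 4 = 1, so Ȟ^1 ≅ Z
Ȟ^2 = (4 − 0) − 4 = 0, so Ȟ^2 ≅ 0

Ȟ^0 = Z,  Ȟ^1 = Z,  Ȟ^2 = 0


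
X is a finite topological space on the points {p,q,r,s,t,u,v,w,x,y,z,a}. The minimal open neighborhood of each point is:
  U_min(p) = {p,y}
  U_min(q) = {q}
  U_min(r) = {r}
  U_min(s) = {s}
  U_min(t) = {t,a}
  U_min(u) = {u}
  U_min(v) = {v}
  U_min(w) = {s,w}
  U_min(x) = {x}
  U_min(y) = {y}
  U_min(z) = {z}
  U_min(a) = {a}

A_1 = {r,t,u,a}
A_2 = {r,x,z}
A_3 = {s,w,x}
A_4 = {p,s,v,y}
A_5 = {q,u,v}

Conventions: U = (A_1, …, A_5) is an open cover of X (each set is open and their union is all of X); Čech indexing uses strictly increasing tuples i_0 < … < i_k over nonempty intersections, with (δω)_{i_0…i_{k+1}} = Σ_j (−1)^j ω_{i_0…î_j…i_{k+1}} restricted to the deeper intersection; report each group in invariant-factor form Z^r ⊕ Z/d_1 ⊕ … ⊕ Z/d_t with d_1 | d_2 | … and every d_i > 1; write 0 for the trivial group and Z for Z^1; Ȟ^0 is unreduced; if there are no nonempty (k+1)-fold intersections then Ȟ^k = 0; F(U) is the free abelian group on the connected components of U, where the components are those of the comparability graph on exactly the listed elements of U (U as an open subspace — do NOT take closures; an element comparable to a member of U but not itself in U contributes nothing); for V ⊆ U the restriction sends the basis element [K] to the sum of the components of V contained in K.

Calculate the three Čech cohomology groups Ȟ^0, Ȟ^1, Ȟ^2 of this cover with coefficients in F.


Ȟ^0(U;F) ≅ Z^9,  Ȟ^1(U;F) ≅ 0,  Ȟ^2(U;F) ≅ 0

nonempty overlaps:
  A12={r} A15={u} A23={x} A34={s} A45={v}
components per intersection:
  A1: {r} {t,a} {u}
  A2: {r} {x} {z}
  A3: {s,w} {x}
  A4: {p,y} {s} {v}
  A5: {q} {u} {v}
  A12: {r}
  A15: {u}
  A23: {x}
  A34: {s}
  A45: {v}
C dims 14,5; δ0: rk 5, SNF 1^5
degree 0: 14−5−0 = 9 → Ȟ^0 ≅ Z^9
degree 1: 5−0−5 = 0 → Ȟ^1 ≅ 0
degree 2: 0−0−0 = 0 → Ȟ^2 ≅ 0


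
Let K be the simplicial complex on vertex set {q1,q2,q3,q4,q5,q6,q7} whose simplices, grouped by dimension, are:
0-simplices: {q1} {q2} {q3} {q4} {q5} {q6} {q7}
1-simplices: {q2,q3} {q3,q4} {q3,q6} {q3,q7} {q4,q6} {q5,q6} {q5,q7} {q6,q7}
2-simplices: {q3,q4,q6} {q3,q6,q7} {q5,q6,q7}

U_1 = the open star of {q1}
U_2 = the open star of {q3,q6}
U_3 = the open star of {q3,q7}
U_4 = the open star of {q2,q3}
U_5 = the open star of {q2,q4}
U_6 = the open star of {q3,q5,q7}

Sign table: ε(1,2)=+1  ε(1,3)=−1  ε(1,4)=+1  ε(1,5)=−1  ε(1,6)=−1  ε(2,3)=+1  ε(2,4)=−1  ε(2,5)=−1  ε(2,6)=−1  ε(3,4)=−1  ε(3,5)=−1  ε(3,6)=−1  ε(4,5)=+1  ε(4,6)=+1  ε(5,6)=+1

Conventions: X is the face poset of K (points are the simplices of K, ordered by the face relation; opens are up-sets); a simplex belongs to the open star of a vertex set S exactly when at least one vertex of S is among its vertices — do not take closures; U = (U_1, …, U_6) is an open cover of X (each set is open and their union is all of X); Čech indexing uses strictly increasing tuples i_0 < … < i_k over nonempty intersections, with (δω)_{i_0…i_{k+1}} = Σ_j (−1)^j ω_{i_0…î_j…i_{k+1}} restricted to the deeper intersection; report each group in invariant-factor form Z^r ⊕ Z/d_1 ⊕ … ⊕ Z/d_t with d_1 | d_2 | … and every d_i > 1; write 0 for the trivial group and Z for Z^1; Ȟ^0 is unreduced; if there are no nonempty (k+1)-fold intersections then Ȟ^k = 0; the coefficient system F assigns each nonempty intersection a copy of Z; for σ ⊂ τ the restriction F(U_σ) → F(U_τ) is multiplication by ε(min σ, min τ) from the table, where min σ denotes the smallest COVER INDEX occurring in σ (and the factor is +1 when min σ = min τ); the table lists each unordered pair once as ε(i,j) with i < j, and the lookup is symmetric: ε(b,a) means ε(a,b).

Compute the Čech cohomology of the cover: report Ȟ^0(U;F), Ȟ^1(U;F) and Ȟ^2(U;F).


Ȟ^0(U;F) ≅ Z^2; Ȟ^1(U;F) ≅ 0; Ȟ^2(U;F) ≅ 0

nerve simplices:
  U1={{q1}} U2={{q3},{q6},{q2,q3},{q3,q4},{q3,q6},{q3,q7},{q4,q6},{q5,q6},{q6,q7},{q3,q4,q6},{q3,q6,q7},{q5,q6,q7}} U3={{q3},{q7},{q2,q3},{q3,q4},{q3,q6},{q3,q7},{q5,q7},{q6,q7},{q3,q4,q6},{q3,q6,q7},{q5,q6,q7}} U4={{q2},{q3},{q2,q3},{q3,q4},{q3,q6},{q3,q7},{q3,q4,q6},{q3,q6,q7}} U5={{q2},{q4},{q2,q3},{q3,q4},{q4,q6},{q3,q4,q6}} U6={{q3},{q5},{q7},{q2,q3},{q3,q4},{q3,q6},{q3,q7},{q5,q6},{q5,q7},{q6,q7},{q3,q4,q6},{q3,q6,q7},{q5,q6,q7}}
  U23={{q3},{q2,q3},{q3,q4},{q3,q6},{q3,q7},{q6,q7},{q3,q4,q6},{q3,q6,q7},{q5,q6,q7}} U24={{q3},{q2,q3},{q3,q4},{q3,q6},{q3,q7},{q3,q4,q6},{q3,q6,q7}} U25={{q2,q3},{q3,q4},{q4,q6},{q3,q4,q6}} U26={{q3},{q2,q3},{q3,q4},{q3,q6},{q3,q7},{q5,q6},{q6,q7},{q3,q4,q6},{q3,q6,q7},{q5,q6,q7}} U34={{q3},{q2,q3},{q3,q4},{q3,q6},{q3,q7},{q3,q4,q6},{q3,q6,q7}} U35={{q2,q3},{q3,q4},{q3,q4,q6}} U36={{q3},{q7},{q2,q3},{q3,q4},{q3,q6},{q3,q7},{q5,q7},{q6,q7},{q3,q4,q6},{q3,q6,q7},{q5,q6,q7}} U45={{q2},{q2,q3},{q3,q4},{q3,q4,q6}} U46={{q3},{q2,q3},{q3,q4},{q3,q6},{q3,q7},{q3,q4,q6},{q3,q6,q7}} U56={{q2,q3},{q3,q4},{q3,q4,q6}}
  U234={{q3},{q2,q3},{q3,q4},{q3,q6},{q3,q7},{q3,q4,q6},{q3,q6,q7}} U235={{q2,q3},{q3,q4},{q3,q4,q6}} U236={{q3},{q2,q3},{q3,q4},{q3,q6},{q3,q7},{q6,q7},{q3,q4,q6},{q3,q6,q7},{q5,q6,q7}} U245={{q2,q3},{q3,q4},{q3,q4,q6}} U246={{q3},{q2,q3},{q3,q4},{q3,q6},{q3,q7},{q3,q4,q6},{q3,q6,q7}} U256={{q2,q3},{q3,q4},{q3,q4,q6}} U345={{q2,q3},{q3,q4},{q3,q4,q6}} U346={{q3},{q2,q3},{q3,q4},{q3,q6},{q3,q7},{q3,q4,q6},{q3,q6,q7}} U356={{q2,q3},{q3,q4},{q3,q4,q6}} U456={{q2,q3},{q3,q4},{q3,q4,q6}}
  U2345={{q2,q3},{q3,q4},{q3,q4,q6}} U2346={{q3},{q2,q3},{q3,q4},{q3,q6},{q3,q7},{q3,q4,q6},{q3,q6,q7}} U2356={{q2,q3},{q3,q4},{q3,q4,q6}} U2456={{q2,q3},{q3,q4},{q3,q4,q6}} U3456={{q2,q3},{q3,q4},{q3,q4,q6}}
  U23456={{q2,q3},{q3,q4},{q3,q4,q6}}
C dims 6,10,10,5; δ0: rk 4, SNF 1^4; δ1: rk 6, SNF 1^6; δ2: rk 4, SNF 1^4
degree 0: 6−4−0 = 2 → Ȟ^0 ≅ Z^2
degree 1: 10−6−4 = 0 → Ȟ^1 ≅ 0
degree 2: 10−4−6 = 0 → Ȟ^2 ≅ 0


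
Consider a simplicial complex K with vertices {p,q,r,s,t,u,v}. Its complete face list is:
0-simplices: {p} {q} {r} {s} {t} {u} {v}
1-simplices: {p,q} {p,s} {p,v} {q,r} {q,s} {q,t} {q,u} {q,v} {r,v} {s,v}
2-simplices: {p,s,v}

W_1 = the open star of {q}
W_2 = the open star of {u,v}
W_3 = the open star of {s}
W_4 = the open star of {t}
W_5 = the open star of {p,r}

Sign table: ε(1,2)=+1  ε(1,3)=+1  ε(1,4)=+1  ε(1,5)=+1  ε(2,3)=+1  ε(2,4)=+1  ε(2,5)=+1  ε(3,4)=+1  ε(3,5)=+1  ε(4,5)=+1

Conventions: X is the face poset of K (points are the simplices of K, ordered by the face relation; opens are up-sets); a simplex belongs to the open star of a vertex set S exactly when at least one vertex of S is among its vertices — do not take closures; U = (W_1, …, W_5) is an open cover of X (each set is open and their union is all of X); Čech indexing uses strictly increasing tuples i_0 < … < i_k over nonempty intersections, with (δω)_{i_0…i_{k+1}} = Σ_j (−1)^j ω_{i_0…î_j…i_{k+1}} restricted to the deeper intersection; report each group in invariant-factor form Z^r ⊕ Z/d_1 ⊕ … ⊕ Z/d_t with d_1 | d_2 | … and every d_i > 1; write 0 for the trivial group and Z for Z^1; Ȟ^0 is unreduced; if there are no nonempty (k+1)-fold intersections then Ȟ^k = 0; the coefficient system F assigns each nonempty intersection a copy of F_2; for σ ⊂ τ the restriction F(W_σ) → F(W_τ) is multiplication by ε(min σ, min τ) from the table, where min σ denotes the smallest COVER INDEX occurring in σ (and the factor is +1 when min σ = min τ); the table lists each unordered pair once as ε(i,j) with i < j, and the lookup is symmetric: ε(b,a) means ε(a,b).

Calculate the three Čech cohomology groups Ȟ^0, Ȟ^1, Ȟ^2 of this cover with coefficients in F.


nonempty overlaps:
  W1={{q},{p,q},{q,r},{q,s},{q,t},{q,u},{q,v}} W2={{u},{v},{p,v},{q,u},{q,v},{r,v},{s,v},{p,s,v}} W3={{s},{p,s},{q,s},{s,v},{p,s,v}} W4={{t},{q,t}} W5={{p},{r},{p,q},{p,s},{p,v},{q,r},{r,v},{p,s,v}}
  W12={{q,u},{q,v}} W13={{q,s}} W14={{q,t}} W15={{p,q},{q,r}} W23={{s,v},{p,s,v}} W25={{p,v},{r,v},{p,s,v}} W35={{p,s},{p,s,v}}
  W235={{p,s,v}}
C dims 5,7,1; δ0: rk_F2 4; δ1: rk_F2 1
degree 0: 5−4−0 = 1 → Ȟ^0 ≅ Z/2
degree 1: 7−1−4 = 2 → Ȟ^1 ≅ Z/2 ⊕ Z/2
degree 2: 1−0−1 = 0 → Ȟ^2 ≅ 0

Ȟ^0(U;F) ≅ Z/2,  Ȟ^1(U;F) ≅ Z/2 ⊕ Z/2,  Ȟ^2(U;F) ≅ 0


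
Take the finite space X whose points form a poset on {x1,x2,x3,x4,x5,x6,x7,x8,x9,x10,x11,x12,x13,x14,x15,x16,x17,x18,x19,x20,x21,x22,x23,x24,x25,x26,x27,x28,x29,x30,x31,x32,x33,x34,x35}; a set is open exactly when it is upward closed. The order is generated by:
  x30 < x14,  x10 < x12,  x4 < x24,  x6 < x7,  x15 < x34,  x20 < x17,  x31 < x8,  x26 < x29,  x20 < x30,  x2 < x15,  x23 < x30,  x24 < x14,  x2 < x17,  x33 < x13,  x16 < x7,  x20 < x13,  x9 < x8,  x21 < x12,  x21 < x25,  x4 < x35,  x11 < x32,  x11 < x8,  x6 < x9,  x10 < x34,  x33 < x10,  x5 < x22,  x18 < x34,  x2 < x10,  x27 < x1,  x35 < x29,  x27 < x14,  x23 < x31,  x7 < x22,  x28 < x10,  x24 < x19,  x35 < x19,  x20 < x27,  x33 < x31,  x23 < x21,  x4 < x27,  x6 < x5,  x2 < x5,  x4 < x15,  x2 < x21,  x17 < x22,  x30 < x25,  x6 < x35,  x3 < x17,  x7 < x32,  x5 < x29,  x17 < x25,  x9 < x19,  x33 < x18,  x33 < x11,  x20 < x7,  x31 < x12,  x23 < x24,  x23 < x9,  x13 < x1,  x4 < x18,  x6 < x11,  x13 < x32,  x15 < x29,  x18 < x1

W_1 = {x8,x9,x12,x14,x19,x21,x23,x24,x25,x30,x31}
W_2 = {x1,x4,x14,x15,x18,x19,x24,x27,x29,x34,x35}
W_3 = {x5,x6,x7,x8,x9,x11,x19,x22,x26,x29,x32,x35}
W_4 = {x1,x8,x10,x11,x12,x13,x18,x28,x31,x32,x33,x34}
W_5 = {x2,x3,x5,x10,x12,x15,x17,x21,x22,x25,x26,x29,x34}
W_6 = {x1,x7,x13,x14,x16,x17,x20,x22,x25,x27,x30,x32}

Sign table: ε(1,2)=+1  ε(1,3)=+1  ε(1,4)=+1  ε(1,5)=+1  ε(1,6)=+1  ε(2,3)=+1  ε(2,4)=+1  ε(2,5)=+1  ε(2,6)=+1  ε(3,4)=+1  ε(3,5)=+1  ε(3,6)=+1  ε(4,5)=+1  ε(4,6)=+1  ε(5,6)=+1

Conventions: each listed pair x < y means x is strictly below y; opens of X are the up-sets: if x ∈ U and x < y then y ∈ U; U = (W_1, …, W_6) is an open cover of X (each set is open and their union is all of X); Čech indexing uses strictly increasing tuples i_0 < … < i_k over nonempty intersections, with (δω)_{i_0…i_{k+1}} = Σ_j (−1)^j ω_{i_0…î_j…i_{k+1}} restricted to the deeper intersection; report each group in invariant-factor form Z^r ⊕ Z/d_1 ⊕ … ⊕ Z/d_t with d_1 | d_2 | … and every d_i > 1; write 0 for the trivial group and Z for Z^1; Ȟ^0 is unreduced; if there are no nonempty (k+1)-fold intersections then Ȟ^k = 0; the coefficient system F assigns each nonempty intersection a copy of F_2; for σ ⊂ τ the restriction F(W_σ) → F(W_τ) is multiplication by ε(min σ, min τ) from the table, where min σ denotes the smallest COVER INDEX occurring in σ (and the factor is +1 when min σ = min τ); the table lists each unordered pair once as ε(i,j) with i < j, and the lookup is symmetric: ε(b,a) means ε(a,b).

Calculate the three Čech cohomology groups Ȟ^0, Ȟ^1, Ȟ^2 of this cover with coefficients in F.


Ȟ^0(U;F) ≅ Z/2, Ȟ^1(U;F) ≅ Z/2, Ȟ^2(U;F) ≅ Z/2

cover nerve:
  W12={x14,x19,x24} W13={x8,x9,x19} W14={x8,x12,x31} W15={x12,x21,x25} W16={x14,x25,x30} W23={x19,x29,x35} W24={x1,x18,x34} W25={x15,x29,x34} W26={x1,x14,x27} W34={x8,x11,x32} W35={x5,x22,x26,x29} W36={x7,x22,x32} W45={x10,x12,x34} W46={x1,x13,x32} W56={x17,x22,x25}
  W123={x19} W126={x14} W134={x8} W145={x12} W156={x25} W235={x29} W245={x34} W246={x1} W346={x32} W356={x22}
C dims 6,15,10; δ0: rk_F2 5; δ1: rk_F2 9
Ȟ^0: (6−5)−0=1 ⇒ Z/2
Ȟ^1: (15−9)−5=1 ⇒ Z/2
Ȟ^2: (10−0)−9=1 ⇒ Z/2


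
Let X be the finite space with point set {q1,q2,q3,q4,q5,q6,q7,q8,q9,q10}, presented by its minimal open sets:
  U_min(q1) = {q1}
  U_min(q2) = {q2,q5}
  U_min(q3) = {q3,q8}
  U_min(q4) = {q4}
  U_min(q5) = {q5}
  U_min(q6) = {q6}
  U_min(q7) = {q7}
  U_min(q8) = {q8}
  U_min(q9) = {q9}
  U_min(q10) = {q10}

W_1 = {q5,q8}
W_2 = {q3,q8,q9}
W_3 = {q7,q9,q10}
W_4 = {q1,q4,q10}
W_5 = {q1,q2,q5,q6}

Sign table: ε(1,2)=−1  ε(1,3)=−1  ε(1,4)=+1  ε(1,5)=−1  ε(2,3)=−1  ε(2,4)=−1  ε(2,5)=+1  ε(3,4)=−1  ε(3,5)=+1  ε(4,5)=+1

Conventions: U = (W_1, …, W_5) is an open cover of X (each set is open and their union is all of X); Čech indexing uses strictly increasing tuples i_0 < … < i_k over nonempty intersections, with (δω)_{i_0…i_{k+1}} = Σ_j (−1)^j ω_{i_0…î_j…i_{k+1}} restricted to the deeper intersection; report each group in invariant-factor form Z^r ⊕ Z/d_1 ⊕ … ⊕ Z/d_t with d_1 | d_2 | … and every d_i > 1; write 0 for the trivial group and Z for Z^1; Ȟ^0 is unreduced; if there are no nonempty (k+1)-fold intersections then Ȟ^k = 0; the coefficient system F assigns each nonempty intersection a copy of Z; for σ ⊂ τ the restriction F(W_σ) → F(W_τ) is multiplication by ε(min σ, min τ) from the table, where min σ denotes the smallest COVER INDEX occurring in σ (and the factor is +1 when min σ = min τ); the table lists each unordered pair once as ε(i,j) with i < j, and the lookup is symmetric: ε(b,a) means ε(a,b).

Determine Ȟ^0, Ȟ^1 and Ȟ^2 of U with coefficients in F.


nonempty overlaps:
  W12={q8} W15={q5} W23={q9} W34={q10} W45={q1}
C dims 5,5; δ0: rk 4, SNF 1^4
degree 0: 5−4−0 = 1 → Ȟ^0 ≅ Z
degree 1: 5−0−4 = 1 → Ȟ^1 ≅ Z
degree 2: 0−0−0 = 0 → Ȟ^2 ≅ 0

Ȟ^0 ≅ Z,  Ȟ^1 ≅ Z,  Ȟ^2 ≅ 0


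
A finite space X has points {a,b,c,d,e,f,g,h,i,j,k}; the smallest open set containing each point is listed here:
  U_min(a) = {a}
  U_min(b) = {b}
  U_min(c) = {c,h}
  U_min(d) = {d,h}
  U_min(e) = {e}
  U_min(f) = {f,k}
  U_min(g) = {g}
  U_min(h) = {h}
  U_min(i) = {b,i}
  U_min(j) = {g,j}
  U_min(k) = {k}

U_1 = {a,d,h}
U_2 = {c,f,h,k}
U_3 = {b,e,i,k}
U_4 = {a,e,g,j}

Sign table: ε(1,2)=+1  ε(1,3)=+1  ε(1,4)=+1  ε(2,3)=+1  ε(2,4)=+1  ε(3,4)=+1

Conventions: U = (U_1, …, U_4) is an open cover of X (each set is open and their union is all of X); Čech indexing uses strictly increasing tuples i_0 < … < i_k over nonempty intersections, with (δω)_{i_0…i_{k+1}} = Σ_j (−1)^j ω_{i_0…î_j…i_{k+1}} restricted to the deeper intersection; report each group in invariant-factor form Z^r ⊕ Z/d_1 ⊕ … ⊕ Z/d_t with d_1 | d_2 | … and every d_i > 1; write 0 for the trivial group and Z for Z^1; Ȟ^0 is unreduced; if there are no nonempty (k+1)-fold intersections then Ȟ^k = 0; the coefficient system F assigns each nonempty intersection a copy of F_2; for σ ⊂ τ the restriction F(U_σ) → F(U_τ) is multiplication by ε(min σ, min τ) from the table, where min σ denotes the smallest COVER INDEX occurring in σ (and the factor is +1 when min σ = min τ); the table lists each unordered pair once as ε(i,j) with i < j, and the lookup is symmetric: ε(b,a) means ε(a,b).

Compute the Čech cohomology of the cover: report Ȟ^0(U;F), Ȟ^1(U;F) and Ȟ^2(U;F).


nerve of the cover:
  U12={h} U14={a} U23={k} U34={e}
C dims 4,4; δ0: rk_F2 3
Ȟ^0 = (4 − 3) − 0 = 1, so Ȟ^0 ≅ Z/2
Ȟ^1 = (4 − 0) − 3 = 1, so Ȟ^1 ≅ Z/2
Ȟ^2 = (0 − 0) − 0 = 0, so Ȟ^2 ≅ 0

Ȟ^0 ≅ Z/2, Ȟ^1 ≅ Z/2, Ȟ^2 ≅ 0


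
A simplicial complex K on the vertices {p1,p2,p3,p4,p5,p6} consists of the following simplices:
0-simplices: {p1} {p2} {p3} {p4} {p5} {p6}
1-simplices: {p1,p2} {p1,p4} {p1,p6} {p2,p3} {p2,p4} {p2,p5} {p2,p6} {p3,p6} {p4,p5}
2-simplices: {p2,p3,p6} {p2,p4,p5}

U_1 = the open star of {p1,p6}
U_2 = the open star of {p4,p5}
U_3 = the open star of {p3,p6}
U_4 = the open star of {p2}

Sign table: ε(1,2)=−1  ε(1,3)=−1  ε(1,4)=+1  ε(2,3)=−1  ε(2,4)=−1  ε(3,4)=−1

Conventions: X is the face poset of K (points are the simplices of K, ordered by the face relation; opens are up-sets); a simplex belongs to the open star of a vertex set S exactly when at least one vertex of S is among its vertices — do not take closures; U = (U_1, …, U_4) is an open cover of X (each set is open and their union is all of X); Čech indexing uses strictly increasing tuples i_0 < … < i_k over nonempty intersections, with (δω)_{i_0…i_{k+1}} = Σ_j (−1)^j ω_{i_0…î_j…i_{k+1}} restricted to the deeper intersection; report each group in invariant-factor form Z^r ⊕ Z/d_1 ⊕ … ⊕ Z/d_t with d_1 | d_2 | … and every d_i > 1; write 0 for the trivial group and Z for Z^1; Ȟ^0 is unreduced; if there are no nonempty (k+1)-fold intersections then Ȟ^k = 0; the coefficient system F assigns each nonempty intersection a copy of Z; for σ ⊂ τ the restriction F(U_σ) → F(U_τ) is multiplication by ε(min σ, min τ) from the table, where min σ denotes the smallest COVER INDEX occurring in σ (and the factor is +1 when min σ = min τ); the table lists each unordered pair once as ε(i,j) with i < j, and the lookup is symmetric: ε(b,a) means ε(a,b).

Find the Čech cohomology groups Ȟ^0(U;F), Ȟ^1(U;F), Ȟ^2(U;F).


Ȟ^0 = Z, Ȟ^1 = Z, Ȟ^2 = 0

nonempty intersections:
  U1={{p1},{p6},{p1,p2},{p1,p4},{p1,p6},{p2,p6},{p3,p6},{p2,p3,p6}} U2={{p4},{p5},{p1,p4},{p2,p4},{p2,p5},{p4,p5},{p2,p4,p5}} U3={{p3},{p6},{p1,p6},{p2,p3},{p2,p6},{p3,p6},{p2,p3,p6}} U4={{p2},{p1,p2},{p2,p3},{p2,p4},{p2,p5},{p2,p6},{p2,p3,p6},{p2,p4,p5}}
  U12={{p1,p4}} U13={{p6},{p1,p6},{p2,p6},{p3,p6},{p2,p3,p6}} U14={{p1,p2},{p2,p6},{p2,p3,p6}} U24={{p2,p4},{p2,p5},{p2,p4,p5}} U34={{p2,p3},{p2,p6},{p2,p3,p6}}
  U134={{p2,p6},{p2,p3,p6}}
C dims 4,5,1; δ0: rk 3, SNF 1^3; δ1: rk 1, SNF 1^1
Ȟ^0: (4−3)−0=1 ⇒ Z
Ȟ^1: (5−1)−3=1 ⇒ Z
Ȟ^2: (1−0)−1=0 ⇒ 0
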